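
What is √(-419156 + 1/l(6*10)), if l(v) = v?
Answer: I*√377240385/30 ≈ 647.42*I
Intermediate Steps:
√(-419156 + 1/l(6*10)) = √(-419156 + 1/(6*10)) = √(-419156 + 1/60) = √(-25149359/60) = I*√377240385/30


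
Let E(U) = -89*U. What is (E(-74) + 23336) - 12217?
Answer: 17705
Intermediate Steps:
(E(-74) + 23336) - 12217 = (-89*(-74) + 23336) - 12217 = (6586 + 23336) - 12217 = 29922 - 12217 = 17705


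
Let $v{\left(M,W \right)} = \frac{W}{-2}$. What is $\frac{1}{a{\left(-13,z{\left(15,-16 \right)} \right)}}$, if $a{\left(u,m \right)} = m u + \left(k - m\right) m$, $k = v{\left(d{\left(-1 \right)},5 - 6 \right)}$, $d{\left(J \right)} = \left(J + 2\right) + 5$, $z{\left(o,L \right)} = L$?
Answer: $- \frac{1}{56} \approx -0.017857$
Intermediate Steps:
$d{\left(J \right)} = 7 + J$ ($d{\left(J \right)} = \left(2 + J\right) + 5 = 7 + J$)
$v{\left(M,W \right)} = - \frac{W}{2}$ ($v{\left(M,W \right)} = W \left(- \frac{1}{2}\right) = - \frac{W}{2}$)
$k = \frac{1}{2}$ ($k = - \frac{5 - 6}{2} = \left(- \frac{1}{2}\right) \left(-1\right) = \frac{1}{2} \approx 0.5$)
$a{\left(u,m \right)} = m u + m \left(\frac{1}{2} - m\right)$ ($a{\left(u,m \right)} = m u + \left(\frac{1}{2} - m\right) m = m u + m \left(\frac{1}{2} - m\right)$)
$\frac{1}{a{\left(-13,z{\left(15,-16 \right)} \right)}} = \frac{1}{\left(-16\right) \left(\frac{1}{2} - 13 - -16\right)} = \frac{1}{\left(-16\right) \left(\frac{1}{2} - 13 + 16\right)} = \frac{1}{\left(-16\right) \frac{7}{2}} = \frac{1}{-56} = - \frac{1}{56}$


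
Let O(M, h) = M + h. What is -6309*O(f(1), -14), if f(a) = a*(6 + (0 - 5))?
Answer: 82017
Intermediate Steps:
f(a) = a (f(a) = a*(6 - 5) = a*1 = a)
-6309*O(f(1), -14) = -6309*(1 - 14) = -6309*(-13) = 82017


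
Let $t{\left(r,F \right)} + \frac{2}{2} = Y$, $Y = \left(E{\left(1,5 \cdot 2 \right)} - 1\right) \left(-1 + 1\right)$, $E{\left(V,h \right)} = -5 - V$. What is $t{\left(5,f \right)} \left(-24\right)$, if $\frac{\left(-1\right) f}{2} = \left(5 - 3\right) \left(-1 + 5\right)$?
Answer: $24$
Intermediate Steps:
$f = -16$ ($f = - 2 \left(5 - 3\right) \left(-1 + 5\right) = - 2 \cdot 2 \cdot 4 = \left(-2\right) 8 = -16$)
$Y = 0$ ($Y = \left(\left(-5 - 1\right) - 1\right) \left(-1 + 1\right) = \left(\left(-5 - 1\right) - 1\right) 0 = \left(-6 - 1\right) 0 = \left(-7\right) 0 = 0$)
$t{\left(r,F \right)} = -1$ ($t{\left(r,F \right)} = -1 + 0 = -1$)
$t{\left(5,f \right)} \left(-24\right) = \left(-1\right) \left(-24\right) = 24$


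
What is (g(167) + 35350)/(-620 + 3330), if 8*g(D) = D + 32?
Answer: 282999/21680 ≈ 13.053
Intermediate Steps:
g(D) = 4 + D/8 (g(D) = (D + 32)/8 = (32 + D)/8 = 4 + D/8)
(g(167) + 35350)/(-620 + 3330) = ((4 + (⅛)*167) + 35350)/(-620 + 3330) = ((4 + 167/8) + 35350)/2710 = (199/8 + 35350)*(1/2710) = (282999/8)*(1/2710) = 282999/21680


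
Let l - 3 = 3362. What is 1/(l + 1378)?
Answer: 1/4743 ≈ 0.00021084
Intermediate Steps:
l = 3365 (l = 3 + 3362 = 3365)
1/(l + 1378) = 1/(3365 + 1378) = 1/4743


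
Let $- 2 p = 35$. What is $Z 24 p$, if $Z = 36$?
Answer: $-15120$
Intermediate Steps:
$p = - \frac{35}{2}$ ($p = \left(- \frac{1}{2}\right) 35 = - \frac{35}{2} \approx -17.5$)
$Z 24 p = 36 \cdot 24 \left(- \frac{35}{2}\right) = 864 \left(- \frac{35}{2}\right) = -15120$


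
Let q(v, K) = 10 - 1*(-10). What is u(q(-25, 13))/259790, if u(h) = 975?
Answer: 195/51958 ≈ 0.0037530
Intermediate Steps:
q(v, K) = 20 (q(v, K) = 10 + 10 = 20)
u(q(-25, 13))/259790 = 975/259790 = 975*(1/259790) = 195/51958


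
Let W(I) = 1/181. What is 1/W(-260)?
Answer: 181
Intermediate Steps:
W(I) = 1/181
1/W(-260) = 1/(1/181) = 181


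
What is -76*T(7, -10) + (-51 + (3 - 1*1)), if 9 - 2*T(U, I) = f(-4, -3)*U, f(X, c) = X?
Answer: -1455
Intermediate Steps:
T(U, I) = 9/2 + 2*U (T(U, I) = 9/2 - (-2)*U = 9/2 + 2*U)
-76*T(7, -10) + (-51 + (3 - 1*1)) = -76*(9/2 + 2*7) + (-51 + (3 - 1*1)) = -76*(9/2 + 14) + (-51 + (3 - 1)) = -76*37/2 + (-51 + 2) = -1406 - 49 = -1455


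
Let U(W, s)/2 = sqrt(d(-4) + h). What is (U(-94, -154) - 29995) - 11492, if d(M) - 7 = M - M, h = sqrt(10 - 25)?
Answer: -41487 + 2*sqrt(7 + I*sqrt(15)) ≈ -41482.0 + 1.4142*I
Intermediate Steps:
h = I*sqrt(15) (h = sqrt(-15) = I*sqrt(15) ≈ 3.873*I)
d(M) = 7 (d(M) = 7 + (M - M) = 7 + 0 = 7)
U(W, s) = 2*sqrt(7 + I*sqrt(15))
(U(-94, -154) - 29995) - 11492 = (2*sqrt(7 + I*sqrt(15)) - 29995) - 11492 = (-29995 + 2*sqrt(7 + I*sqrt(15))) - 11492 = -41487 + 2*sqrt(7 + I*sqrt(15))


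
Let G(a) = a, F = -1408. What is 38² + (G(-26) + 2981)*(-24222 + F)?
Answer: -75735206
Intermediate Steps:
38² + (G(-26) + 2981)*(-24222 + F) = 38² + (-26 + 2981)*(-24222 - 1408) = 1444 + 2955*(-25630) = 1444 - 75736650 = -75735206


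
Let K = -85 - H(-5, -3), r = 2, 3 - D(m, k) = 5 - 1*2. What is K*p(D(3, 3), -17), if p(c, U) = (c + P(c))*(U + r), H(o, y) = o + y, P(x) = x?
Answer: 0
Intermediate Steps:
D(m, k) = 0 (D(m, k) = 3 - (5 - 1*2) = 3 - (5 - 2) = 3 - 1*3 = 3 - 3 = 0)
p(c, U) = 2*c*(2 + U) (p(c, U) = (c + c)*(U + 2) = (2*c)*(2 + U) = 2*c*(2 + U))
K = -77 (K = -85 - (-5 - 3) = -85 - 1*(-8) = -85 + 8 = -77)
K*p(D(3, 3), -17) = -154*0*(2 - 17) = -154*0*(-15) = -77*0 = 0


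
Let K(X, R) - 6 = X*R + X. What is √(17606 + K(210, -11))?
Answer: 2*√3878 ≈ 124.55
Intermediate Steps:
K(X, R) = 6 + X + R*X (K(X, R) = 6 + (X*R + X) = 6 + (R*X + X) = 6 + (X + R*X) = 6 + X + R*X)
√(17606 + K(210, -11)) = √(17606 + (6 + 210 - 11*210)) = √(17606 + (6 + 210 - 2310)) = √(17606 - 2094) = √15512 = 2*√3878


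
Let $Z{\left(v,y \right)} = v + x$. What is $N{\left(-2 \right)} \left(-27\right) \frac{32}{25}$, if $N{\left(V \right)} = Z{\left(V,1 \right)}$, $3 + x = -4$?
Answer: $\frac{7776}{25} \approx 311.04$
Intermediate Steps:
$x = -7$ ($x = -3 - 4 = -7$)
$Z{\left(v,y \right)} = -7 + v$ ($Z{\left(v,y \right)} = v - 7 = -7 + v$)
$N{\left(V \right)} = -7 + V$
$N{\left(-2 \right)} \left(-27\right) \frac{32}{25} = \left(-7 - 2\right) \left(-27\right) \frac{32}{25} = \left(-9\right) \left(-27\right) 32 \cdot \frac{1}{25} = 243 \cdot \frac{32}{25} = \frac{7776}{25}$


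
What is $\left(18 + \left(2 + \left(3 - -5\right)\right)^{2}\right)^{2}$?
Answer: $13924$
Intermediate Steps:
$\left(18 + \left(2 + \left(3 - -5\right)\right)^{2}\right)^{2} = \left(18 + \left(2 + \left(3 + 5\right)\right)^{2}\right)^{2} = \left(18 + \left(2 + 8\right)^{2}\right)^{2} = \left(18 + 10^{2}\right)^{2} = \left(18 + 100\right)^{2} = 118^{2} = 13924$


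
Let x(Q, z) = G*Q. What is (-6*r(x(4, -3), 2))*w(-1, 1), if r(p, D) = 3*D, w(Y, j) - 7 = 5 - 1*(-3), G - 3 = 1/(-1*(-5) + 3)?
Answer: -540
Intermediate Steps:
G = 25/8 (G = 3 + 1/(-1*(-5) + 3) = 3 + 1/(5 + 3) = 3 + 1/8 = 25/8 ≈ 3.1250)
x(Q, z) = 25*Q/8
w(Y, j) = 15 (w(Y, j) = 7 + (5 - 1*(-3)) = 7 + (5 + 3) = 7 + 8 = 15)
(-6*r(x(4, -3), 2))*w(-1, 1) = -18*2*15 = -6*6*15 = -36*15 = -540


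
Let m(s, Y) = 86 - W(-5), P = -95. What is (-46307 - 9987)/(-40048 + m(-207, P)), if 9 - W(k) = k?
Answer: 28147/19988 ≈ 1.4082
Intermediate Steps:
W(k) = 9 - k
m(s, Y) = 72 (m(s, Y) = 86 - (9 - 1*(-5)) = 86 - (9 + 5) = 86 - 1*14 = 86 - 14 = 72)
(-46307 - 9987)/(-40048 + m(-207, P)) = (-46307 - 9987)/(-40048 + 72) = -56294/(-39976) = -56294*(-1/39976) = 28147/19988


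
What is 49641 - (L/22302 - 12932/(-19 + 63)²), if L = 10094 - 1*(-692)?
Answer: 267950087815/5397084 ≈ 49647.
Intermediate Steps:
L = 10786 (L = 10094 + 692 = 10786)
49641 - (L/22302 - 12932/(-19 + 63)²) = 49641 - (10786/22302 - 12932/(-19 + 63)²) = 49641 - (10786*(1/22302) - 12932/(44²)) = 49641 - (5393/11151 - 12932/1936) = 49641 - (5393/11151 - 12932*1/1936) = 49641 - (5393/11151 - 3233/484) = 49641 - 1*(-33440971/5397084) = 49641 + 33440971/5397084 = 267950087815/5397084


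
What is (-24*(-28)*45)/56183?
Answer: 30240/56183 ≈ 0.53824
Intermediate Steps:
(-24*(-28)*45)/56183 = (672*45)*(1/56183) = 30240*(1/56183) = 30240/56183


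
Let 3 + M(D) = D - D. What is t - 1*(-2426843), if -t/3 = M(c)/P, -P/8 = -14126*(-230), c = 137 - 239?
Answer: 63078114961111/25991840 ≈ 2.4268e+6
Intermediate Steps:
c = -102
M(D) = -3 (M(D) = -3 + (D - D) = -3 + 0 = -3)
P = -25991840 (P = -(-113008)*(-230) = -8*3248980 = -25991840)
t = -9/25991840 (t = -(-9)/(-25991840) = -(-9)*(-1)/25991840 = -3*3/25991840 = -9/25991840 ≈ -3.4626e-7)
t - 1*(-2426843) = -9/25991840 - 1*(-2426843) = -9/25991840 + 2426843 = 63078114961111/25991840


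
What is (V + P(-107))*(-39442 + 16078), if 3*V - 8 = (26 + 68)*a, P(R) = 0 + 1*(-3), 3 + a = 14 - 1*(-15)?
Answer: -19026084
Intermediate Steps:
a = 26 (a = -3 + (14 - 1*(-15)) = -3 + (14 + 15) = -3 + 29 = 26)
P(R) = -3 (P(R) = 0 - 3 = -3)
V = 2452/3 (V = 8/3 + ((26 + 68)*26)/3 = 8/3 + (94*26)/3 = 8/3 + (⅓)*2444 = 8/3 + 2444/3 = 2452/3 ≈ 817.33)
(V + P(-107))*(-39442 + 16078) = (2452/3 - 3)*(-39442 + 16078) = (2443/3)*(-23364) = -19026084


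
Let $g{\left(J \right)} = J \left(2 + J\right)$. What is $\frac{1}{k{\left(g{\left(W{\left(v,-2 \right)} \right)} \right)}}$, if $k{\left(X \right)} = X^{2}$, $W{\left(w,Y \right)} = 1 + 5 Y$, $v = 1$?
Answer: $\frac{1}{3969} \approx 0.00025195$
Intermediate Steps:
$\frac{1}{k{\left(g{\left(W{\left(v,-2 \right)} \right)} \right)}} = \frac{1}{\left(\left(1 + 5 \left(-2\right)\right) \left(2 + \left(1 + 5 \left(-2\right)\right)\right)\right)^{2}} = \frac{1}{\left(\left(1 - 10\right) \left(2 + \left(1 - 10\right)\right)\right)^{2}} = \frac{1}{\left(- 9 \left(2 - 9\right)\right)^{2}} = \frac{1}{\left(\left(-9\right) \left(-7\right)\right)^{2}} = \frac{1}{63^{2}} = \frac{1}{3969}$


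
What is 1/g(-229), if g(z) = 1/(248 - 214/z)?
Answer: 57006/229 ≈ 248.93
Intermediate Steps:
1/g(-229) = 1/((½)*(-229)/(-107 + 124*(-229))) = 1/((½)*(-229)/(-107 - 28396)) = 1/((½)*(-229)/(-28503)) = 1/((½)*(-229)*(-1/28503)) = 1/(229/57006) = 57006/229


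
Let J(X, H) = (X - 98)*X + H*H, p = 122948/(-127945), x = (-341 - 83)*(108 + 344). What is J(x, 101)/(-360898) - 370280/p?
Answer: 3144912989789867/11092921826 ≈ 2.8351e+5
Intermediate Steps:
x = -191648 (x = -424*452 = -191648)
p = -122948/127945 (p = 122948*(-1/127945) = -122948/127945 ≈ -0.96094)
J(X, H) = H² + X*(-98 + X) (J(X, H) = (-98 + X)*X + H² = X*(-98 + X) + H² = H² + X*(-98 + X))
J(x, 101)/(-360898) - 370280/p = (101² + (-191648)² - 98*(-191648))/(-360898) - 370280/(-122948/127945) = (10201 + 36728955904 + 18781504)*(-1/360898) - 370280*(-127945/122948) = 36747747609*(-1/360898) + 11843868650/30737 = -36747747609/360898 + 11843868650/30737 = 3144912989789867/11092921826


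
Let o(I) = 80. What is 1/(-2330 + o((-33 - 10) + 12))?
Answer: -1/2250 ≈ -0.00044444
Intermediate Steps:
1/(-2330 + o((-33 - 10) + 12)) = 1/(-2330 + 80) = 1/(-2250) = -1/2250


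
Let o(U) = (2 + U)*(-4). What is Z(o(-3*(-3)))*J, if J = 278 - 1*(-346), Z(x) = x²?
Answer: 1208064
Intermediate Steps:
o(U) = -8 - 4*U
J = 624 (J = 278 + 346 = 624)
Z(o(-3*(-3)))*J = (-8 - (-12)*(-3))²*624 = (-8 - 4*9)²*624 = (-8 - 36)²*624 = (-44)²*624 = 1936*624 = 1208064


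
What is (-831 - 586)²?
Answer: 2007889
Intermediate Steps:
(-831 - 586)² = (-1417)² = 2007889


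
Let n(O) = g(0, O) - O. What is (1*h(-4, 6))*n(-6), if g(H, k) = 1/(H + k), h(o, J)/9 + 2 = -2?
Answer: -210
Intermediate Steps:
h(o, J) = -36 (h(o, J) = -18 + 9*(-2) = -18 - 18 = -36)
n(O) = 1/O - O (n(O) = 1/(0 + O) - O = 1/O - O)
(1*h(-4, 6))*n(-6) = (1*(-36))*(1/(-6) - 1*(-6)) = -36*(-1/6 + 6) = -36*35/6 = -210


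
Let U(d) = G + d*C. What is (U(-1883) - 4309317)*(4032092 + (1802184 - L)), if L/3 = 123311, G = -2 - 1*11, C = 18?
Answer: -23732865661832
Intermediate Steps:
G = -13 (G = -2 - 11 = -13)
L = 369933 (L = 3*123311 = 369933)
U(d) = -13 + 18*d (U(d) = -13 + d*18 = -13 + 18*d)
(U(-1883) - 4309317)*(4032092 + (1802184 - L)) = ((-13 + 18*(-1883)) - 4309317)*(4032092 + (1802184 - 1*369933)) = ((-13 - 33894) - 4309317)*(4032092 + (1802184 - 369933)) = (-33907 - 4309317)*(4032092 + 1432251) = -4343224*5464343 = -23732865661832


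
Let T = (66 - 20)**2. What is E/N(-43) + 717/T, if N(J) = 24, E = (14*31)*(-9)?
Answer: -171831/1058 ≈ -162.41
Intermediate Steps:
E = -3906 (E = 434*(-9) = -3906)
T = 2116 (T = 46**2 = 2116)
E/N(-43) + 717/T = -3906/24 + 717/2116 = -3906*1/24 + 717*(1/2116) = -651/4 + 717/2116 = -171831/1058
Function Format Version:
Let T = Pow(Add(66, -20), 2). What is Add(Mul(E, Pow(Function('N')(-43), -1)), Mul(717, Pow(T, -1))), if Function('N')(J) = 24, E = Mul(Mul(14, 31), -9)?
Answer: Rational(-171831, 1058) ≈ -162.41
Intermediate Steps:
E = -3906 (E = Mul(434, -9) = -3906)
T = 2116 (T = Pow(46, 2) = 2116)
Add(Mul(E, Pow(Function('N')(-43), -1)), Mul(717, Pow(T, -1))) = Add(Mul(-3906, Pow(24, -1)), Mul(717, Pow(2116, -1))) = Add(Mul(-3906, Rational(1, 24)), Mul(717, Rational(1, 2116))) = Add(Rational(-651, 4), Rational(717, 2116)) = Rational(-171831, 1058)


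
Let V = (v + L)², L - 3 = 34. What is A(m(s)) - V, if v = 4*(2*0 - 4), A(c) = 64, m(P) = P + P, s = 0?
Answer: -377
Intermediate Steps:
m(P) = 2*P
v = -16 (v = 4*(0 - 4) = 4*(-4) = -16)
L = 37 (L = 3 + 34 = 37)
V = 441 (V = (-16 + 37)² = 21² = 441)
A(m(s)) - V = 64 - 1*441 = 64 - 441 = -377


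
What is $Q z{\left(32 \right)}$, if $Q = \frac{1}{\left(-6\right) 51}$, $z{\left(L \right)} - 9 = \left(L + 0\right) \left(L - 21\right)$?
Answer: $- \frac{361}{306} \approx -1.1797$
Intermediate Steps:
$z{\left(L \right)} = 9 + L \left(-21 + L\right)$ ($z{\left(L \right)} = 9 + \left(L + 0\right) \left(L - 21\right) = 9 + L \left(-21 + L\right)$)
$Q = - \frac{1}{306}$ ($Q = \frac{1}{-306} = - \frac{1}{306} \approx -0.003268$)
$Q z{\left(32 \right)} = - \frac{9 + 32^{2} - 672}{306} = - \frac{9 + 1024 - 672}{306} = \left(- \frac{1}{306}\right) 361 = - \frac{361}{306}$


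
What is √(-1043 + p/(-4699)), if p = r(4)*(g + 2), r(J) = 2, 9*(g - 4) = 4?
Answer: I*√207271146671/14097 ≈ 32.296*I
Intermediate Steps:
g = 40/9 (g = 4 + (⅑)*4 = 4 + 4/9 = 40/9 ≈ 4.4444)
p = 116/9 (p = 2*(40/9 + 2) = 2*(58/9) = 116/9 ≈ 12.889)
√(-1043 + p/(-4699)) = √(-1043 + (116/9)/(-4699)) = √(-1043 + (116/9)*(-1/4699)) = √(-1043 - 116/42291) = √(-44109629/42291) = I*√207271146671/14097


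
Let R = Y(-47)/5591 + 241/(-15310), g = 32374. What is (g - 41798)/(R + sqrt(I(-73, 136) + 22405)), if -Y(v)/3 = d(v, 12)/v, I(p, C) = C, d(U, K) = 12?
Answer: -2380158973693432651360/364836479299883597441491 - 152531787323673755425600*sqrt(22541)/364836479299883597441491 ≈ -62.776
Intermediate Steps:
Y(v) = -36/v
R = -62778097/4023115870 (R = -36/(-47)/5591 + 241/(-15310) = -36*(-1/47)*(1/5591) + 241*(-1/15310) = (36/47)*(1/5591) - 241/15310 = 36/262777 - 241/15310 = -62778097/4023115870 ≈ -0.015604)
(g - 41798)/(R + sqrt(I(-73, 136) + 22405)) = (32374 - 41798)/(-62778097/4023115870 + sqrt(136 + 22405)) = -9424/(-62778097/4023115870 + sqrt(22541))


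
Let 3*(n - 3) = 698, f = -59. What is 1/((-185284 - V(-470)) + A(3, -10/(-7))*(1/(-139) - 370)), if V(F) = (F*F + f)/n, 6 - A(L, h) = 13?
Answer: -98273/18045973210 ≈ -5.4457e-6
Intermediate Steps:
n = 707/3 (n = 3 + (⅓)*698 = 3 + 698/3 = 707/3 ≈ 235.67)
A(L, h) = -7 (A(L, h) = 6 - 1*13 = 6 - 13 = -7)
V(F) = -177/707 + 3*F²/707 (V(F) = (F*F - 59)/(707/3) = (F² - 59)*(3/707) = (-59 + F²)*(3/707) = -177/707 + 3*F²/707)
1/((-185284 - V(-470)) + A(3, -10/(-7))*(1/(-139) - 370)) = 1/((-185284 - (-177/707 + (3/707)*(-470)²)) - 7*(1/(-139) - 370)) = 1/((-185284 - (-177/707 + (3/707)*220900)) - 7*(-1/139 - 370)) = 1/((-185284 - (-177/707 + 662700/707)) - 7*(-51431/139)) = 1/((-185284 - 1*662523/707) + 360017/139) = 1/((-185284 - 662523/707) + 360017/139) = 1/(-131658311/707 + 360017/139) = 1/(-18045973210/98273) = -98273/18045973210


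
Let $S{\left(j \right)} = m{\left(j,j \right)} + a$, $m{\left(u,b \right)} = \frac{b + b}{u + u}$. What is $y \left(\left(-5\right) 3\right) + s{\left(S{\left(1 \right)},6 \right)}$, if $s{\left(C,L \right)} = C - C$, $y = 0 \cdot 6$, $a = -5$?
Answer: $0$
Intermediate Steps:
$m{\left(u,b \right)} = \frac{b}{u}$ ($m{\left(u,b \right)} = \frac{2 b}{2 u} = 2 b \frac{1}{2 u} = \frac{b}{u}$)
$S{\left(j \right)} = -4$ ($S{\left(j \right)} = \frac{j}{j} - 5 = 1 - 5 = -4$)
$y = 0$
$s{\left(C,L \right)} = 0$
$y \left(\left(-5\right) 3\right) + s{\left(S{\left(1 \right)},6 \right)} = 0 \left(\left(-5\right) 3\right) + 0 = 0 \left(-15\right) + 0 = 0 + 0 = 0$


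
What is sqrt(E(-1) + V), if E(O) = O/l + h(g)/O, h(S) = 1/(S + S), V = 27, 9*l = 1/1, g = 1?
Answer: sqrt(70)/2 ≈ 4.1833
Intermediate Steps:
l = 1/9 (l = (1/9)/1 = (1/9)*1 = 1/9 ≈ 0.11111)
h(S) = 1/(2*S)
E(O) = 1/(2*O) + 9*O (E(O) = O/(1/9) + ((1/2)/1)/O = O*9 + ((1/2)*1)/O = 9*O + 1/(2*O) = 1/(2*O) + 9*O)
sqrt(E(-1) + V) = sqrt(((1/2)/(-1) + 9*(-1)) + 27) = sqrt(((1/2)*(-1) - 9) + 27) = sqrt((-1/2 - 9) + 27) = sqrt(-19/2 + 27) = sqrt(35/2) = sqrt(70)/2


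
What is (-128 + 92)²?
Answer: 1296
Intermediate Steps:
(-128 + 92)² = (-36)² = 1296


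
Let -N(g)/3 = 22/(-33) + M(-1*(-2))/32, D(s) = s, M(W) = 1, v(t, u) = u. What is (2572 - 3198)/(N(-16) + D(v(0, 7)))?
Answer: -20032/285 ≈ -70.288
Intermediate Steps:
N(g) = 61/32 (N(g) = -3*(22/(-33) + 1/32) = -3*(22*(-1/33) + 1*(1/32)) = -3*(-⅔ + 1/32) = -3*(-61/96) = 61/32)
(2572 - 3198)/(N(-16) + D(v(0, 7))) = (2572 - 3198)/(61/32 + 7) = -626/285/32 = -626*32/285 = -20032/285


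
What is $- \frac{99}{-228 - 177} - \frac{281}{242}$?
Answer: $- \frac{9983}{10890} \approx -0.91671$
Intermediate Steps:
$- \frac{99}{-228 - 177} - \frac{281}{242} = - \frac{99}{-405} - \frac{281}{242} = \left(-99\right) \left(- \frac{1}{405}\right) - \frac{281}{242} = \frac{11}{45} - \frac{281}{242} = - \frac{9983}{10890}$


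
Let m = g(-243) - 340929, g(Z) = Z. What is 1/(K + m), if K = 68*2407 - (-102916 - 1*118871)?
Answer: 1/44291 ≈ 2.2578e-5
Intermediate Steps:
K = 385463 (K = 163676 - (-102916 - 118871) = 163676 - 1*(-221787) = 163676 + 221787 = 385463)
m = -341172 (m = -243 - 340929 = -341172)
1/(K + m) = 1/(385463 - 341172) = 1/44291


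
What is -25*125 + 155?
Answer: -2970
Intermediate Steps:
-25*125 + 155 = -3125 + 155 = -2970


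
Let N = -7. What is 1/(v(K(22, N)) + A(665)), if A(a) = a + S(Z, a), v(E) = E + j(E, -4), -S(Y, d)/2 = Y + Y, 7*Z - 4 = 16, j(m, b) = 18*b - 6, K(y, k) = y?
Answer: 7/4183 ≈ 0.0016734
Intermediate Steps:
j(m, b) = -6 + 18*b
Z = 20/7 (Z = 4/7 + (⅐)*16 = 4/7 + 16/7 = 20/7 ≈ 2.8571)
S(Y, d) = -4*Y (S(Y, d) = -2*(Y + Y) = -4*Y)
v(E) = -78 + E (v(E) = E + (-6 + 18*(-4)) = E + (-6 - 72) = E - 78 = -78 + E)
A(a) = -80/7 + a (A(a) = a - 4*20/7 = a - 80/7 = -80/7 + a)
1/(v(K(22, N)) + A(665)) = 1/((-78 + 22) + (-80/7 + 665)) = 1/(-56 + 4575/7) = 1/(4183/7) = 7/4183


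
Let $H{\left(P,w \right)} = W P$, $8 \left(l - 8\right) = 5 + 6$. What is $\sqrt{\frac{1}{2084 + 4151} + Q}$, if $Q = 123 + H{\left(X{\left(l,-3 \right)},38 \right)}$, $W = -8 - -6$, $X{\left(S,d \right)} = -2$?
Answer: $\frac{\sqrt{4937159810}}{6235} \approx 11.269$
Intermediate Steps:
$l = \frac{75}{8}$ ($l = 8 + \frac{5 + 6}{8} = 8 + \frac{1}{8} \cdot 11 = 8 + \frac{11}{8} = \frac{75}{8} \approx 9.375$)
$W = -2$ ($W = -8 + 6 = -2$)
$H{\left(P,w \right)} = - 2 P$
$Q = 127$ ($Q = 123 - -4 = 123 + 4 = 127$)
$\sqrt{\frac{1}{2084 + 4151} + Q} = \sqrt{\frac{1}{2084 + 4151} + 127} = \sqrt{\frac{1}{6235} + 127} = \sqrt{\frac{791846}{6235}} = \frac{\sqrt{4937159810}}{6235}$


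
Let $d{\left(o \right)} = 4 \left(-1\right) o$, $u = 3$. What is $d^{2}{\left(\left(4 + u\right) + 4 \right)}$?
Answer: $1936$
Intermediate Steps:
$d{\left(o \right)} = - 4 o$
$d^{2}{\left(\left(4 + u\right) + 4 \right)} = \left(- 4 \left(\left(4 + 3\right) + 4\right)\right)^{2} = \left(- 4 \left(7 + 4\right)\right)^{2} = \left(\left(-4\right) 11\right)^{2} = \left(-44\right)^{2} = 1936$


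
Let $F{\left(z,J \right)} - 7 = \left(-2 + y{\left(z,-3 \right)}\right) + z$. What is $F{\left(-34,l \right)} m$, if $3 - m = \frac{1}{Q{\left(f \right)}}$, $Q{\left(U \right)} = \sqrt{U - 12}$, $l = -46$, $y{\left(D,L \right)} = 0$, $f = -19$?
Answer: $-87 - \frac{29 i \sqrt{31}}{31} \approx -87.0 - 5.2086 i$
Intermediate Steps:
$F{\left(z,J \right)} = 5 + z$ ($F{\left(z,J \right)} = 7 + \left(\left(-2 + 0\right) + z\right) = 7 + \left(-2 + z\right) = 5 + z$)
$Q{\left(U \right)} = \sqrt{-12 + U}$
$m = 3 + \frac{i \sqrt{31}}{31}$ ($m = 3 - \frac{1}{\sqrt{-12 - 19}} = 3 - \frac{1}{\sqrt{-31}} = 3 - \frac{1}{i \sqrt{31}} = 3 - - \frac{i \sqrt{31}}{31} = 3 + \frac{i \sqrt{31}}{31} \approx 3.0 + 0.17961 i$)
$F{\left(-34,l \right)} m = \left(5 - 34\right) \left(3 + \frac{i \sqrt{31}}{31}\right) = - 29 \left(3 + \frac{i \sqrt{31}}{31}\right) = -87 - \frac{29 i \sqrt{31}}{31}$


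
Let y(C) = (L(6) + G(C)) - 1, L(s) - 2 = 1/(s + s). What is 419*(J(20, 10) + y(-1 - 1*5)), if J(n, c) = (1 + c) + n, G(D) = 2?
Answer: 171371/12 ≈ 14281.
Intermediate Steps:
L(s) = 2 + 1/(2*s) (L(s) = 2 + 1/(s + s) = 2 + 1/(2*s))
J(n, c) = 1 + c + n
y(C) = 37/12 (y(C) = ((2 + (½)/6) + 2) - 1 = ((2 + (½)*(⅙)) + 2) - 1 = ((2 + 1/12) + 2) - 1 = (25/12 + 2) - 1 = 49/12 - 1 = 37/12)
419*(J(20, 10) + y(-1 - 1*5)) = 419*((1 + 10 + 20) + 37/12) = 419*(31 + 37/12) = 419*(409/12) = 171371/12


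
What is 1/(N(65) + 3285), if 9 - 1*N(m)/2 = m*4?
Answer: 1/2783 ≈ 0.00035932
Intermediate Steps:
N(m) = 18 - 8*m (N(m) = 18 - 2*m*4 = 18 - 8*m)
1/(N(65) + 3285) = 1/((18 - 8*65) + 3285) = 1/((18 - 520) + 3285) = 1/(-502 + 3285) = 1/2783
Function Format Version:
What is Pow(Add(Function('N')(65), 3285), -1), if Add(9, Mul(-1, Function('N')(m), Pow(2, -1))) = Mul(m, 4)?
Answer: Rational(1, 2783) ≈ 0.00035932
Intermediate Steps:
Function('N')(m) = Add(18, Mul(-8, m)) (Function('N')(m) = Add(18, Mul(-2, Mul(m, 4))) = Add(18, Mul(-2, Mul(4, m))) = Add(18, Mul(-8, m)))
Pow(Add(Function('N')(65), 3285), -1) = Pow(Add(Add(18, Mul(-8, 65)), 3285), -1) = Pow(Add(Add(18, -520), 3285), -1) = Pow(Add(-502, 3285), -1) = Pow(2783, -1) = Rational(1, 2783)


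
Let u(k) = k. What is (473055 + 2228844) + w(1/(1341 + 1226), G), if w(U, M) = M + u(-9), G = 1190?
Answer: 2703080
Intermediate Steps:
w(U, M) = -9 + M (w(U, M) = M - 9 = -9 + M)
(473055 + 2228844) + w(1/(1341 + 1226), G) = (473055 + 2228844) + (-9 + 1190) = 2701899 + 1181 = 2703080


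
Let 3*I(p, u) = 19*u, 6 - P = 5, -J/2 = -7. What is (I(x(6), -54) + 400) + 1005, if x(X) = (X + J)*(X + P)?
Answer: 1063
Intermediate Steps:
J = 14 (J = -2*(-7) = 14)
P = 1 (P = 6 - 1*5 = 6 - 5 = 1)
x(X) = (1 + X)*(14 + X) (x(X) = (X + 14)*(X + 1) = (14 + X)*(1 + X) = (1 + X)*(14 + X))
I(p, u) = 19*u/3 (I(p, u) = (19*u)/3 = 19*u/3)
(I(x(6), -54) + 400) + 1005 = ((19/3)*(-54) + 400) + 1005 = (-342 + 400) + 1005 = 58 + 1005 = 1063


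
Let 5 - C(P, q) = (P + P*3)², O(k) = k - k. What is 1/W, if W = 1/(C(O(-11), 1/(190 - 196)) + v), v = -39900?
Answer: -39895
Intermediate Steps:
O(k) = 0
C(P, q) = 5 - 16*P² (C(P, q) = 5 - (P + P*3)² = 5 - (P + 3*P)² = 5 - (4*P)² = 5 - 16*P²)
W = -1/39895 (W = 1/((5 - 16*0²) - 39900) = 1/((5 - 16*0) - 39900) = 1/((5 + 0) - 39900) = 1/(5 - 39900) = 1/(-39895) = -1/39895 ≈ -2.5066e-5)
1/W = 1/(-1/39895) = -39895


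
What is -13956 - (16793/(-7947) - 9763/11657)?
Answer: -1292585083562/92638179 ≈ -13953.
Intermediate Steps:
-13956 - (16793/(-7947) - 9763/11657) = -13956 - (16793*(-1/7947) - 9763*1/11657) = -13956 - (-16793/7947 - 9763/11657) = -13956 - 1*(-273342562/92638179) = -13956 + 273342562/92638179 = -1292585083562/92638179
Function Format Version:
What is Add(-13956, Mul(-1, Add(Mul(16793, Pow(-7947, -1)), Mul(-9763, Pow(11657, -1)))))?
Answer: Rational(-1292585083562, 92638179) ≈ -13953.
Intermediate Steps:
Add(-13956, Mul(-1, Add(Mul(16793, Pow(-7947, -1)), Mul(-9763, Pow(11657, -1))))) = Add(-13956, Mul(-1, Add(Mul(16793, Rational(-1, 7947)), Mul(-9763, Rational(1, 11657))))) = Add(-13956, Mul(-1, Add(Rational(-16793, 7947), Rational(-9763, 11657)))) = Add(-13956, Mul(-1, Rational(-273342562, 92638179))) = Add(-13956, Rational(273342562, 92638179)) = Rational(-1292585083562, 92638179)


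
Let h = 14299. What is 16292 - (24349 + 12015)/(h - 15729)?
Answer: 11666962/715 ≈ 16317.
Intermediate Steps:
16292 - (24349 + 12015)/(h - 15729) = 16292 - (24349 + 12015)/(14299 - 15729) = 16292 - 36364/(-1430) = 16292 - 36364*(-1)/1430 = 16292 - 1*(-18182/715) = 16292 + 18182/715 = 11666962/715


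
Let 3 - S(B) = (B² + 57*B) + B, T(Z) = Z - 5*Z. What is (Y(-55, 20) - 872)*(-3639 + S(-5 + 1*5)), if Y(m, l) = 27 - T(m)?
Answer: 3872340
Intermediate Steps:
T(Z) = -4*Z
S(B) = 3 - B² - 58*B (S(B) = 3 - ((B² + 57*B) + B) = 3 - (B² + 58*B) = 3 + (-B² - 58*B) = 3 - B² - 58*B)
Y(m, l) = 27 + 4*m (Y(m, l) = 27 - (-4)*m = 27 + 4*m)
(Y(-55, 20) - 872)*(-3639 + S(-5 + 1*5)) = ((27 + 4*(-55)) - 872)*(-3639 + (3 - (-5 + 1*5)² - 58*(-5 + 1*5))) = ((27 - 220) - 872)*(-3639 + (3 - (-5 + 5)² - 58*(-5 + 5))) = (-193 - 872)*(-3639 + (3 - 1*0² - 58*0)) = -1065*(-3639 + (3 - 1*0 + 0)) = -1065*(-3639 + (3 + 0 + 0)) = -1065*(-3639 + 3) = -1065*(-3636) = 3872340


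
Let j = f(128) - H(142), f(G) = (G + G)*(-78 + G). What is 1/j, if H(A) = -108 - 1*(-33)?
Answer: 1/12875 ≈ 7.7670e-5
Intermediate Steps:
H(A) = -75 (H(A) = -108 + 33 = -75)
f(G) = 2*G*(-78 + G) (f(G) = (2*G)*(-78 + G) = 2*G*(-78 + G))
j = 12875 (j = 2*128*(-78 + 128) - 1*(-75) = 2*128*50 + 75 = 12800 + 75 = 12875)
1/j = 1/12875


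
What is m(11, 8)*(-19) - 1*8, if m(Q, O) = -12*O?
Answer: 1816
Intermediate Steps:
m(11, 8)*(-19) - 1*8 = -12*8*(-19) - 1*8 = -96*(-19) - 8 = 1824 - 8 = 1816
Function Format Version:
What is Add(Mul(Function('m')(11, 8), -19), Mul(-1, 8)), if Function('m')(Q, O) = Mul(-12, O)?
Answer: 1816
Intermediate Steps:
Add(Mul(Function('m')(11, 8), -19), Mul(-1, 8)) = Add(Mul(Mul(-12, 8), -19), Mul(-1, 8)) = Add(Mul(-96, -19), -8) = Add(1824, -8) = 1816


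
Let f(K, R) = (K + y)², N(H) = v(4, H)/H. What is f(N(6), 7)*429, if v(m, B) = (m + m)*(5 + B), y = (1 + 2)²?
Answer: 720863/3 ≈ 2.4029e+5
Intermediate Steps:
y = 9 (y = 3² = 9)
v(m, B) = 2*m*(5 + B) (v(m, B) = (2*m)*(5 + B) = 2*m*(5 + B))
N(H) = (40 + 8*H)/H (N(H) = (2*4*(5 + H))/H = (40 + 8*H)/H)
f(K, R) = (9 + K)² (f(K, R) = (K + 9)² = (9 + K)²)
f(N(6), 7)*429 = (9 + (8 + 40/6))²*429 = (9 + (8 + 40*(⅙)))²*429 = (9 + (8 + 20/3))²*429 = (9 + 44/3)²*429 = (71/3)²*429 = (5041/9)*429 = 720863/3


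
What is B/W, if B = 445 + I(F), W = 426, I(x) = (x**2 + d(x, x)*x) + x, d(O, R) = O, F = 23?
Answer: 763/213 ≈ 3.5822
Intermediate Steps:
I(x) = x + 2*x**2 (I(x) = (x**2 + x*x) + x = (x**2 + x**2) + x = 2*x**2 + x = x + 2*x**2)
B = 1526 (B = 445 + 23*(1 + 2*23) = 445 + 23*(1 + 46) = 445 + 23*47 = 445 + 1081 = 1526)
B/W = 1526/426 = 1526*(1/426) = 763/213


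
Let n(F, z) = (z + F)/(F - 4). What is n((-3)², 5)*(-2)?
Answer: -28/5 ≈ -5.6000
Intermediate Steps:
n(F, z) = (F + z)/(-4 + F)
n((-3)², 5)*(-2) = (((-3)² + 5)/(-4 + (-3)²))*(-2) = ((9 + 5)/(-4 + 9))*(-2) = (14/5)*(-2) = -28/5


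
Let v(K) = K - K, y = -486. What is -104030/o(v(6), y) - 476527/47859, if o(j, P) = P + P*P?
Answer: -3910031698/376028163 ≈ -10.398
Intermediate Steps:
v(K) = 0
o(j, P) = P + P²
-104030/o(v(6), y) - 476527/47859 = -104030*(-1/(486*(1 - 486))) - 476527/47859 = -104030/((-486*(-485))) - 476527*1/47859 = -104030/235710 - 476527/47859 = -104030*1/235710 - 476527/47859 = -10403/23571 - 476527/47859 = -3910031698/376028163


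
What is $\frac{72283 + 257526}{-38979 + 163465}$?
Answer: $\frac{329809}{124486} \approx 2.6494$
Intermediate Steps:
$\frac{72283 + 257526}{-38979 + 163465} = \frac{329809}{124486}$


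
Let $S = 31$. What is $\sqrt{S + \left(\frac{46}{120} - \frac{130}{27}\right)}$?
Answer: $\frac{\sqrt{215205}}{90} \approx 5.1545$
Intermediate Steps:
$\sqrt{S + \left(\frac{46}{120} - \frac{130}{27}\right)} = \sqrt{31 + \left(\frac{46}{120} - \frac{130}{27}\right)} = \sqrt{31 + \left(46 \cdot \frac{1}{120} - \frac{130}{27}\right)} = \sqrt{31 + \left(\frac{23}{60} - \frac{130}{27}\right)} = \sqrt{31 - \frac{2393}{540}} = \sqrt{\frac{14347}{540}} = \frac{\sqrt{215205}}{90}$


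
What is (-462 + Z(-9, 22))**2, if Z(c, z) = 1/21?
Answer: 94109401/441 ≈ 2.1340e+5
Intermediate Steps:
Z(c, z) = 1/21 (Z(c, z) = 1*(1/21) = 1/21)
(-462 + Z(-9, 22))**2 = (-462 + 1/21)**2 = (-9701/21)**2 = 94109401/441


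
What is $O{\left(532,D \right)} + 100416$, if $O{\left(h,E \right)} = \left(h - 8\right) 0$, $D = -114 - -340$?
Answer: $100416$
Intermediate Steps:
$D = 226$ ($D = -114 + 340 = 226$)
$O{\left(h,E \right)} = 0$ ($O{\left(h,E \right)} = \left(h - 8\right) 0 = \left(-8 + h\right) 0 = 0$)
$O{\left(532,D \right)} + 100416 = 0 + 100416 = 100416$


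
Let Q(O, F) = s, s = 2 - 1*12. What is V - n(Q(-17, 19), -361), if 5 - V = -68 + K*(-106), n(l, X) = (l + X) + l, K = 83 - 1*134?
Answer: -4952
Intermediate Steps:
K = -51 (K = 83 - 134 = -51)
s = -10 (s = 2 - 12 = -10)
Q(O, F) = -10
n(l, X) = X + 2*l (n(l, X) = (X + l) + l = X + 2*l)
V = -5333 (V = 5 - (-68 - 51*(-106)) = 5 - (-68 + 5406) = 5 - 1*5338 = 5 - 5338 = -5333)
V - n(Q(-17, 19), -361) = -5333 - (-361 + 2*(-10)) = -5333 - (-361 - 20) = -5333 - 1*(-381) = -5333 + 381 = -4952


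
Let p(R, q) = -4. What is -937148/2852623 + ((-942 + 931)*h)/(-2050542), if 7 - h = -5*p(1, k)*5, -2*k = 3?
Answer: -641526522515/1949807757222 ≈ -0.32902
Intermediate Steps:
k = -3/2 (k = -1/2*3 = -3/2 ≈ -1.5000)
h = -93 (h = 7 - (-5*(-4))*5 = 7 - 20*5 = 7 - 1*100 = 7 - 100 = -93)
-937148/2852623 + ((-942 + 931)*h)/(-2050542) = -937148/2852623 + ((-942 + 931)*(-93))/(-2050542) = -937148*1/2852623 - 11*(-93)*(-1/2050542) = -937148/2852623 + 1023*(-1/2050542) = -937148/2852623 - 341/683514 = -641526522515/1949807757222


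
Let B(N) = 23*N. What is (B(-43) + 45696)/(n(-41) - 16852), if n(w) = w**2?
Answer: -3439/1167 ≈ -2.9469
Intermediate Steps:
(B(-43) + 45696)/(n(-41) - 16852) = (23*(-43) + 45696)/((-41)**2 - 16852) = (-989 + 45696)/(1681 - 16852) = 44707/(-15171) = 44707*(-1/15171) = -3439/1167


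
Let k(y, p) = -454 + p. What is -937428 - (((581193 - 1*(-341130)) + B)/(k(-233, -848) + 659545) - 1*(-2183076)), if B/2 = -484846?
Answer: -2054049867103/658243 ≈ -3.1205e+6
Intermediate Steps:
B = -969692 (B = 2*(-484846) = -969692)
-937428 - (((581193 - 1*(-341130)) + B)/(k(-233, -848) + 659545) - 1*(-2183076)) = -937428 - (((581193 - 1*(-341130)) - 969692)/((-454 - 848) + 659545) - 1*(-2183076)) = -937428 - (((581193 + 341130) - 969692)/(-1302 + 659545) + 2183076) = -937428 - ((922323 - 969692)/658243 + 2183076) = -937428 - (-47369*1/658243 + 2183076) = -937428 - (-47369/658243 + 2183076) = -937428 - 1*1436994448099/658243 = -937428 - 1436994448099/658243 = -2054049867103/658243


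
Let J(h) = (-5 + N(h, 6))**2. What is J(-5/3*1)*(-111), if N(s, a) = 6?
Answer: -111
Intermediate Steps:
J(h) = 1 (J(h) = (-5 + 6)**2 = 1**2 = 1)
J(-5/3*1)*(-111) = 1*(-111) = -111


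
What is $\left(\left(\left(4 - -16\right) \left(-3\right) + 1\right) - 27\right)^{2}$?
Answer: $7396$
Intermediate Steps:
$\left(\left(\left(4 - -16\right) \left(-3\right) + 1\right) - 27\right)^{2} = \left(\left(\left(4 + 16\right) \left(-3\right) + 1\right) - 27\right)^{2} = \left(\left(20 \left(-3\right) + 1\right) - 27\right)^{2} = \left(\left(-60 + 1\right) - 27\right)^{2} = \left(-59 - 27\right)^{2} = \left(-86\right)^{2} = 7396$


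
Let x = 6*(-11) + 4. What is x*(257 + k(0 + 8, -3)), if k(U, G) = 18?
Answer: -17050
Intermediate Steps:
x = -62 (x = -66 + 4 = -62)
x*(257 + k(0 + 8, -3)) = -62*(257 + 18) = -62*275 = -17050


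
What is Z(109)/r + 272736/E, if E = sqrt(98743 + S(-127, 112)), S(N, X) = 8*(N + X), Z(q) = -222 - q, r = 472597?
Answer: -331/472597 + 272736*sqrt(98623)/98623 ≈ 868.47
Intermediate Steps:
S(N, X) = 8*N + 8*X
E = sqrt(98623) (E = sqrt(98743 + (8*(-127) + 8*112)) = sqrt(98743 + (-1016 + 896)) = sqrt(98743 - 120) = sqrt(98623) ≈ 314.04)
Z(109)/r + 272736/E = (-222 - 1*109)/472597 + 272736/(sqrt(98623)) = (-222 - 109)*(1/472597) + 272736*(sqrt(98623)/98623) = -331*1/472597 + 272736*sqrt(98623)/98623 = -331/472597 + 272736*sqrt(98623)/98623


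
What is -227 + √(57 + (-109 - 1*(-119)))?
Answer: -227 + √67 ≈ -218.81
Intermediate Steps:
-227 + √(57 + (-109 - 1*(-119))) = -227 + √(57 + (-109 + 119)) = -227 + √(57 + 10) = -227 + √67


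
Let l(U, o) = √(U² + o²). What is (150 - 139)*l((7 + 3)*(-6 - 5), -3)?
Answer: 11*√12109 ≈ 1210.4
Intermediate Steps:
(150 - 139)*l((7 + 3)*(-6 - 5), -3) = (150 - 139)*√(((7 + 3)*(-6 - 5))² + (-3)²) = 11*√((10*(-11))² + 9) = 11*√((-110)² + 9) = 11*√(12100 + 9) = 11*√12109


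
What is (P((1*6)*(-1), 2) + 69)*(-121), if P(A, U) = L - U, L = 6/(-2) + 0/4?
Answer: -7744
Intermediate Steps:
L = -3 (L = 6*(-½) + 0*(¼) = -3 + 0 = -3)
P(A, U) = -3 - U
(P((1*6)*(-1), 2) + 69)*(-121) = ((-3 - 1*2) + 69)*(-121) = ((-3 - 2) + 69)*(-121) = (-5 + 69)*(-121) = 64*(-121) = -7744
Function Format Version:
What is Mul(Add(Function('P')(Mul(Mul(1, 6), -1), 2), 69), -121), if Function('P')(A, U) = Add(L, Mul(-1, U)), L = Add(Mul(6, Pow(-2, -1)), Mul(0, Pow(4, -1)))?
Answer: -7744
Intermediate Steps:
L = -3 (L = Add(Mul(6, Rational(-1, 2)), Mul(0, Rational(1, 4))) = Add(-3, 0) = -3)
Function('P')(A, U) = Add(-3, Mul(-1, U))
Mul(Add(Function('P')(Mul(Mul(1, 6), -1), 2), 69), -121) = Mul(Add(Add(-3, Mul(-1, 2)), 69), -121) = Mul(Add(Add(-3, -2), 69), -121) = Mul(Add(-5, 69), -121) = Mul(64, -121) = -7744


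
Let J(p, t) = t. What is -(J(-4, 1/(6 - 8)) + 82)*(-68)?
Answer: 5542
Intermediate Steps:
-(J(-4, 1/(6 - 8)) + 82)*(-68) = -(1/(6 - 8) + 82)*(-68) = -(1/(-2) + 82)*(-68) = -(-½ + 82)*(-68) = -163*(-68)/2 = -1*(-5542) = 5542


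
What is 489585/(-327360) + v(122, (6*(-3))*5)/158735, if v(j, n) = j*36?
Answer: -5085100657/3464232640 ≈ -1.4679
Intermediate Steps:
v(j, n) = 36*j
489585/(-327360) + v(122, (6*(-3))*5)/158735 = 489585/(-327360) + (36*122)/158735 = 489585*(-1/327360) + 4392*(1/158735) = -32639/21824 + 4392/158735 = -5085100657/3464232640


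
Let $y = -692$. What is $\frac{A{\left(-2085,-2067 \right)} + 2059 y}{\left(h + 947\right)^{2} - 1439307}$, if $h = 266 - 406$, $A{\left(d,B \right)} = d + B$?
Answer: $\frac{714490}{394029} \approx 1.8133$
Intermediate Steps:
$A{\left(d,B \right)} = B + d$
$h = -140$
$\frac{A{\left(-2085,-2067 \right)} + 2059 y}{\left(h + 947\right)^{2} - 1439307} = \frac{\left(-2067 - 2085\right) + 2059 \left(-692\right)}{\left(-140 + 947\right)^{2} - 1439307} = \frac{-4152 - 1424828}{807^{2} - 1439307} = - \frac{1428980}{651249 - 1439307} = - \frac{1428980}{-788058} = \left(-1428980\right) \left(- \frac{1}{788058}\right) = \frac{714490}{394029}$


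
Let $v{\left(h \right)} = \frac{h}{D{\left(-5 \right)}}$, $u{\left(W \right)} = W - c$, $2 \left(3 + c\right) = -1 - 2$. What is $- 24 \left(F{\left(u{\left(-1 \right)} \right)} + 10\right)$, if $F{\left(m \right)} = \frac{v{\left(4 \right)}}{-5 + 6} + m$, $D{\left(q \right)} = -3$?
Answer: $-292$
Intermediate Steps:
$c = - \frac{9}{2}$ ($c = -3 + \frac{-1 - 2}{2} = -3 + \frac{1}{2} \left(-3\right) = -3 - \frac{3}{2} = - \frac{9}{2} \approx -4.5$)
$u{\left(W \right)} = \frac{9}{2} + W$ ($u{\left(W \right)} = W - - \frac{9}{2} = W + \frac{9}{2} = \frac{9}{2} + W$)
$v{\left(h \right)} = - \frac{h}{3}$ ($v{\left(h \right)} = \frac{h}{-3} = h \left(- \frac{1}{3}\right) = - \frac{h}{3}$)
$F{\left(m \right)} = - \frac{4}{3} + m$ ($F{\left(m \right)} = \frac{\left(- \frac{1}{3}\right) 4}{-5 + 6} + m = 1^{-1} \left(- \frac{4}{3}\right) + m = 1 \left(- \frac{4}{3}\right) + m = - \frac{4}{3} + m$)
$- 24 \left(F{\left(u{\left(-1 \right)} \right)} + 10\right) = - 24 \left(\left(- \frac{4}{3} + \left(\frac{9}{2} - 1\right)\right) + 10\right) = - 24 \left(\left(- \frac{4}{3} + \frac{7}{2}\right) + 10\right) = - 24 \left(\frac{13}{6} + 10\right) = \left(-24\right) \frac{73}{6} = -292$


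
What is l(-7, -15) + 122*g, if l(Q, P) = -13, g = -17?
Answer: -2087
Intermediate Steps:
l(-7, -15) + 122*g = -13 + 122*(-17) = -13 - 2074 = -2087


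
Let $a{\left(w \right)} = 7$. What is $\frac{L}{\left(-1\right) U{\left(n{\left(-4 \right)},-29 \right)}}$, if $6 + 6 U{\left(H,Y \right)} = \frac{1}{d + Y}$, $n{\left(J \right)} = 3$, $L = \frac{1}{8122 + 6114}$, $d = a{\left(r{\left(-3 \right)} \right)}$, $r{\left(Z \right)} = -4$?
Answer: $\frac{33}{473347} \approx 6.9716 \cdot 10^{-5}$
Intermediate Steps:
$d = 7$
$L = \frac{1}{14236} \approx 7.0244 \cdot 10^{-5}$
$U{\left(H,Y \right)} = -1 + \frac{1}{6 \left(7 + Y\right)}$
$\frac{L}{\left(-1\right) U{\left(n{\left(-4 \right)},-29 \right)}} = \frac{1}{14236 \left(- \frac{- \frac{41}{6} - -29}{7 - 29}\right)} = \frac{1}{14236 \left(- \frac{- \frac{41}{6} + 29}{-22}\right)} = \frac{1}{14236 \left(- \frac{\left(-1\right) 133}{22 \cdot 6}\right)} = \frac{1}{14236 \left(\left(-1\right) \left(- \frac{133}{132}\right)\right)} = \frac{1}{14236 \cdot \frac{133}{132}} = \frac{1}{14236} \cdot \frac{132}{133} = \frac{33}{473347}$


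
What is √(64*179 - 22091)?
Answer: I*√10635 ≈ 103.13*I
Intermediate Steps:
√(64*179 - 22091) = √(11456 - 22091) = √(-10635) = I*√10635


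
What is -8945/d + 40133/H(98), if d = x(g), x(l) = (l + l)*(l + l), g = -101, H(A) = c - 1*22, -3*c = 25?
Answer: -4913574791/3713164 ≈ -1323.3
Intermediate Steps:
c = -25/3 (c = -1/3*25 = -25/3 ≈ -8.3333)
H(A) = -91/3 (H(A) = -25/3 - 1*22 = -25/3 - 22 = -91/3)
x(l) = 4*l**2 (x(l) = (2*l)*(2*l) = 4*l**2)
d = 40804 (d = 4*(-101)**2 = 4*10201 = 40804)
-8945/d + 40133/H(98) = -8945/40804 + 40133/(-91/3) = -8945*1/40804 + 40133*(-3/91) = -8945/40804 - 120399/91 = -4913574791/3713164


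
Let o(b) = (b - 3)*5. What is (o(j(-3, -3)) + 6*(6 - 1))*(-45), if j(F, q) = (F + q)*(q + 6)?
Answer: 3375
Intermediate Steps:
j(F, q) = (6 + q)*(F + q) (j(F, q) = (F + q)*(6 + q) = (6 + q)*(F + q))
o(b) = -15 + 5*b (o(b) = (-3 + b)*5 = -15 + 5*b)
(o(j(-3, -3)) + 6*(6 - 1))*(-45) = ((-15 + 5*((-3)² + 6*(-3) + 6*(-3) - 3*(-3))) + 6*(6 - 1))*(-45) = ((-15 + 5*(9 - 18 - 18 + 9)) + 6*5)*(-45) = ((-15 + 5*(-18)) + 30)*(-45) = ((-15 - 90) + 30)*(-45) = (-105 + 30)*(-45) = -75*(-45) = 3375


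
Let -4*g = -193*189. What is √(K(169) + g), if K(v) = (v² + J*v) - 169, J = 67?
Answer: √195337/2 ≈ 220.98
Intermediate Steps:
K(v) = -169 + v² + 67*v (K(v) = (v² + 67*v) - 169 = -169 + v² + 67*v)
g = 36477/4 (g = -(-193)*189/4 = -¼*(-36477) = 36477/4 ≈ 9119.3)
√(K(169) + g) = √((-169 + 169² + 67*169) + 36477/4) = √((-169 + 28561 + 11323) + 36477/4) = √(39715 + 36477/4) = √(195337/4) = √195337/2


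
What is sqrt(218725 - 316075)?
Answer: 5*I*sqrt(3894) ≈ 312.01*I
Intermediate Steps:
sqrt(218725 - 316075) = sqrt(-97350) = 5*I*sqrt(3894)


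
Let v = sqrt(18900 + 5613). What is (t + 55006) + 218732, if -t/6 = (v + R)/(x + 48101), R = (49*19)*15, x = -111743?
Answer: 2903552931/10607 + sqrt(24513)/10607 ≈ 2.7374e+5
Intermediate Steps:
R = 13965 (R = 931*15 = 13965)
v = sqrt(24513) ≈ 156.57
t = 13965/10607 + sqrt(24513)/10607 (t = -6*(sqrt(24513) + 13965)/(-111743 + 48101) = -6*(13965 + sqrt(24513))/(-63642) = -6*(13965 + sqrt(24513))*(-1)/63642 = -6*(-4655/21214 - sqrt(24513)/63642) = 13965/10607 + sqrt(24513)/10607 ≈ 1.3313)
(t + 55006) + 218732 = ((13965/10607 + sqrt(24513)/10607) + 55006) + 218732 = (583462607/10607 + sqrt(24513)/10607) + 218732 = 2903552931/10607 + sqrt(24513)/10607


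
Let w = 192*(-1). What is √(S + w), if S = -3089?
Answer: I*√3281 ≈ 57.28*I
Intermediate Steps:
w = -192
√(S + w) = √(-3089 - 192) = √(-3281) = I*√3281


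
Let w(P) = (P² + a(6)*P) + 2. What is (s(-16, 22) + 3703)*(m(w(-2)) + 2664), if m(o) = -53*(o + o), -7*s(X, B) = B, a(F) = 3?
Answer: 68994936/7 ≈ 9.8564e+6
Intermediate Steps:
s(X, B) = -B/7
w(P) = 2 + P² + 3*P (w(P) = (P² + 3*P) + 2 = 2 + P² + 3*P)
m(o) = -106*o
(s(-16, 22) + 3703)*(m(w(-2)) + 2664) = (-⅐*22 + 3703)*(-106*(2 + (-2)² + 3*(-2)) + 2664) = (-22/7 + 3703)*(-106*(2 + 4 - 6) + 2664) = 25899*(-106*0 + 2664)/7 = 25899*(0 + 2664)/7 = (25899/7)*2664 = 68994936/7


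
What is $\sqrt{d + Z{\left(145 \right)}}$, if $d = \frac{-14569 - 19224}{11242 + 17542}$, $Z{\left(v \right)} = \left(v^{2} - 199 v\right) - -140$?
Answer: $\frac{i \sqrt{398267572647}}{7196} \approx 87.699 i$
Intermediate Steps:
$Z{\left(v \right)} = 140 + v^{2} - 199 v$ ($Z{\left(v \right)} = \left(v^{2} - 199 v\right) + 140 = 140 + v^{2} - 199 v$)
$d = - \frac{33793}{28784} \approx -1.174$
$\sqrt{d + Z{\left(145 \right)}} = \sqrt{- \frac{33793}{28784} + \left(140 + 145^{2} - 28855\right)} = \sqrt{- \frac{33793}{28784} + \left(140 + 21025 - 28855\right)} = \sqrt{- \frac{33793}{28784} - 7690} = \sqrt{- \frac{221382753}{28784}} = \frac{i \sqrt{398267572647}}{7196}$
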